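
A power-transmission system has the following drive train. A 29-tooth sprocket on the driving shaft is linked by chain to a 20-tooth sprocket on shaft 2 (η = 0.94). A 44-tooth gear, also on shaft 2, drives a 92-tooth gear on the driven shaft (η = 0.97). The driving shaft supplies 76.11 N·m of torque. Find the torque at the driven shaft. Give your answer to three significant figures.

chain 20/29 = 0.68966 → τ = 76.11·0.68966·0.94 = 49.34 N·m
gear mesh 92/44 = 2.0909 → τ = 49.34·2.0909·0.97 = 100.07 N·m

100 N·m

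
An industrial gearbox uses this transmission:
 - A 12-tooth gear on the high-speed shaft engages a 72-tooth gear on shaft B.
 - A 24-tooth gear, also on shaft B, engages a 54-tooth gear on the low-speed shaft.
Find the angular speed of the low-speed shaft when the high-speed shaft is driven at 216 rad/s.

16 rad/s

Gear mesh: ratio = 72/12 = 6, so shaft B turns at 216 / 6 = 36 rad/s.
Gear mesh: ratio = 54/24 = 2.25, so the low-speed shaft turns at 36 / 2.25 = 16 rad/s.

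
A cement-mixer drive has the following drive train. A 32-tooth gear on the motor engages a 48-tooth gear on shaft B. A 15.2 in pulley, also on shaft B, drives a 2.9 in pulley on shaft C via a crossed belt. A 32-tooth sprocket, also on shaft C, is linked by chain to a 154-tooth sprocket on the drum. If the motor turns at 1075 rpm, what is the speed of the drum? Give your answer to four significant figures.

the motor → shaft B (gear mesh, 48/32): 1075 ÷ 1.5 = 716.67 rpm
shaft B → shaft C (belt, 2.9/15.2): 716.67 ÷ 0.19079 = 3756.3 rpm
shaft C → the drum (chain, 154/32): 3756.3 ÷ 4.8125 = 780.53 rpm

780.5 rpm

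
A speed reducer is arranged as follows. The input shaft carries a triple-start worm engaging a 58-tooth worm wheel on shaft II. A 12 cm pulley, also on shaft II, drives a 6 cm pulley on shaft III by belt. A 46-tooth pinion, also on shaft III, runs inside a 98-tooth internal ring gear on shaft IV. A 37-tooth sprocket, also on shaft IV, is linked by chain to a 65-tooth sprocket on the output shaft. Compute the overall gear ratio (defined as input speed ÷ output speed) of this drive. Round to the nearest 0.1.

Each stage contributes driven/driver: worm 58/3 = 19.333, belt 6/12 = 0.5, internal gear 98/46 = 2.1304, chain 65/37 = 1.7568.
Overall: 19.333 × 0.5 × 2.1304 × 1.7568 = 36.179.

36.2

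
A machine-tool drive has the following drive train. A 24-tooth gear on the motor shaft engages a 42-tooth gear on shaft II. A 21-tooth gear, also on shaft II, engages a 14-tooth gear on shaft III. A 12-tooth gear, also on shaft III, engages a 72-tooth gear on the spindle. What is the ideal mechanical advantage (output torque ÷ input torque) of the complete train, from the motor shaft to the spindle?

7

Each stage contributes driven/driver: gear mesh 42/24 = 1.75, gear mesh 14/21 = 0.66667, gear mesh 72/12 = 6.
Overall: 1.75 × 0.66667 × 6 = 7.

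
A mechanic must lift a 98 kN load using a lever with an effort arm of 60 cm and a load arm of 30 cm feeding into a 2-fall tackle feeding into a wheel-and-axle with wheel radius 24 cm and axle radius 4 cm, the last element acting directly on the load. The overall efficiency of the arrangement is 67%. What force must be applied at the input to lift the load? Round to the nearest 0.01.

6.09 kN

Lever MA = effort arm / load arm = 60/30 = 2.
Block-and-tackle MA = number of supporting rope parts = 2.
Wheel-and-axle MA = R/r = 24/4 = 6.
Combined ideal MA = 2 × 2 × 6 = 24.
Actual MA = 24 × 0.67 = 16.08.
Effort = load / actual MA = 98 / 16.08 = 6.0945 kN.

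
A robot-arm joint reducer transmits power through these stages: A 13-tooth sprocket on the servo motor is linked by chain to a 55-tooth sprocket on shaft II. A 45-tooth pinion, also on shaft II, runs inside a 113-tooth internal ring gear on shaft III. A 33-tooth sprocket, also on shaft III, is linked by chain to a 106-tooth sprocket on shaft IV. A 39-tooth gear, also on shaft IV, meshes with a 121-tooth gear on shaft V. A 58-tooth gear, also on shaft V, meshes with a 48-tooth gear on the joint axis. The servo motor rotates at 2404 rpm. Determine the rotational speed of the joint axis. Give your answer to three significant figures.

chain 55/13 = 4.2308 → 2404/4.2308 = 568.22 rpm
internal gear 113/45 = 2.5111 → 568.22/2.5111 = 226.28 rpm
chain 106/33 = 3.2121 → 226.28/3.2121 = 70.446 rpm
gear mesh 121/39 = 3.1026 → 70.446/3.1026 = 22.706 rpm
gear mesh 48/58 = 0.82759 → 22.706/0.82759 = 27.436 rpm

27.4 rpm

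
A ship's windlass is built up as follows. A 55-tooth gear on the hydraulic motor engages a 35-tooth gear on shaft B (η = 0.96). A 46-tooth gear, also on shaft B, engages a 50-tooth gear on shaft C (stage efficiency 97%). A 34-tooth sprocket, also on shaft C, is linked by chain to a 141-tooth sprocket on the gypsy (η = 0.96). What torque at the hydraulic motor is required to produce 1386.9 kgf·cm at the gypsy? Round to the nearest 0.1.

Overall ratio R = 0.63636 × 1.087 × 4.1471 = 2.8685; overall efficiency η = 0.96 × 0.97 × 0.96 = 0.8940.
Input torque = output torque / (R × η) = 1386.9 / (2.8685 × 0.8940) = 540.85 kgf·cm.

540.8 kgf·cm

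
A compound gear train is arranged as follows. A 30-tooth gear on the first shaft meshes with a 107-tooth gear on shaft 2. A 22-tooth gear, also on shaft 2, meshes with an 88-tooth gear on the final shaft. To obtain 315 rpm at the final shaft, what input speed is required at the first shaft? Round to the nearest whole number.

Overall ratio R = 3.5667 × 4 = 14.267.
Required input speed = output speed × R = 315 × 14.267 = 4494 rpm.

4494 rpm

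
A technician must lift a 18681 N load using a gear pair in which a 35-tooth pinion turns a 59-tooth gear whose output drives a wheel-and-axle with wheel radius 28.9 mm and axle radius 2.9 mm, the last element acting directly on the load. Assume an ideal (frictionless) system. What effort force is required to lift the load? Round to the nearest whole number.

Gear pair MA = 59/35 = 1.6857.
Wheel-and-axle MA = R/r = 28.9/2.9 = 9.9655.
Combined ideal MA = 1.6857 × 9.9655 = 16.799.
Effort = load / MA = 18681 / 16.799 = 1112 N.

1112 N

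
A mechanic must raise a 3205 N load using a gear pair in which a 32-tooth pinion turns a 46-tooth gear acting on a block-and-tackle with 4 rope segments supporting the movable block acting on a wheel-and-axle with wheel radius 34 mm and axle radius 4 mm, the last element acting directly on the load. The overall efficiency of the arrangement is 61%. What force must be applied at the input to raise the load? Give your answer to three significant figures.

108 N

Gear pair MA = 46/32 = 1.4375.
Block-and-tackle MA = number of supporting rope parts = 4.
Wheel-and-axle MA = R/r = 34/4 = 8.5.
Combined ideal MA = 1.4375 × 4 × 8.5 = 48.875.
Actual MA = 48.875 × 0.61 = 29.814.
Effort = load / actual MA = 3205 / 29.814 = 107.5 N.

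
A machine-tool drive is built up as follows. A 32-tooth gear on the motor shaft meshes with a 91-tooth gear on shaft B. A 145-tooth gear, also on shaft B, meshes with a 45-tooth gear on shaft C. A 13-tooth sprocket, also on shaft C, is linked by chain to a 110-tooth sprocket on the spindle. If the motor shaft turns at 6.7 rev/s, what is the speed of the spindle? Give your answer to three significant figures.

Gear mesh: ratio = 91/32 = 2.8438, so shaft B turns at 6.7 / 2.8438 = 2.356 rev/s.
Gear mesh: ratio = 45/145 = 0.31034, so shaft C turns at 2.356 / 0.31034 = 7.5917 rev/s.
Chain: ratio = 110/13 = 8.4615, so the spindle turns at 7.5917 / 8.4615 = 0.8972 rev/s.

0.897 rev/s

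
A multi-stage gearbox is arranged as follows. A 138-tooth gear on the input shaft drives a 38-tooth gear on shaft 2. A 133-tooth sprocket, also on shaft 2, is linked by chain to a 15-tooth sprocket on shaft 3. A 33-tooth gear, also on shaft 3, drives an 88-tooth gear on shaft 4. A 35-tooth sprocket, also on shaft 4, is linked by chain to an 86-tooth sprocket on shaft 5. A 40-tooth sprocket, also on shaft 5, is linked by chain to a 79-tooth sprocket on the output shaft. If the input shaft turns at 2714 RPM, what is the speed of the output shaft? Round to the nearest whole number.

6753 RPM

the input shaft → shaft 2 (gear mesh, 38/138): 2714 ÷ 0.27536 = 9856.1 RPM
shaft 2 → shaft 3 (chain, 15/133): 9856.1 ÷ 0.11278 = 87391 RPM
shaft 3 → shaft 4 (gear mesh, 88/33): 87391 ÷ 2.6667 = 32772 RPM
shaft 4 → shaft 5 (chain, 86/35): 32772 ÷ 2.4571 = 13337 RPM
shaft 5 → the output shaft (chain, 79/40): 13337 ÷ 1.975 = 6753 RPM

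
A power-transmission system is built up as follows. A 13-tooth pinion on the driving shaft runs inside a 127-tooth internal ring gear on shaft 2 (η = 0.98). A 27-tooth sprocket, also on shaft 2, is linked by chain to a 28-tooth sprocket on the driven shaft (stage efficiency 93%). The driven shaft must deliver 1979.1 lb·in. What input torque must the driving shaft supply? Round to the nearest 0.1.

214.3 lb·in

Overall ratio R = 9.7692 × 1.037 = 10.131; overall efficiency η = 0.98 × 0.93 = 0.9114.
Input torque = output torque / (R × η) = 1979.1 / (10.131 × 0.9114) = 214.34 lb·in.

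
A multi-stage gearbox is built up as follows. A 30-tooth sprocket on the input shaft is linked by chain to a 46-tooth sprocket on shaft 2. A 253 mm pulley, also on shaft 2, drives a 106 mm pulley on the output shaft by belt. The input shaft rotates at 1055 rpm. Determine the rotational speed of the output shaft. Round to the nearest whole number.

chain 46/30 = 1.5333 → 1055/1.5333 = 688.04 rpm
belt 106/253 = 0.41897 → 688.04/0.41897 = 1642.2 rpm

1642 rpm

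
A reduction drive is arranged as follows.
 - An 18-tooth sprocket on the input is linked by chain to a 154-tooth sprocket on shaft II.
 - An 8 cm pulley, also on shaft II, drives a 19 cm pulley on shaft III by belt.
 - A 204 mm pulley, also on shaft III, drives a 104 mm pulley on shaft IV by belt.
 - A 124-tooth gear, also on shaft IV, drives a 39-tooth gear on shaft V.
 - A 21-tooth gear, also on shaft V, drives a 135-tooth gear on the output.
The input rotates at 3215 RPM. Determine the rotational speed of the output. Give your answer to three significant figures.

154 RPM

chain 154/18 = 8.5556 → 3215/8.5556 = 375.78 RPM
belt 19/8 = 2.375 → 375.78/2.375 = 158.22 RPM
belt 104/204 = 0.5098 → 158.22/0.5098 = 310.36 RPM
gear mesh 39/124 = 0.31452 → 310.36/0.31452 = 986.79 RPM
gear mesh 135/21 = 6.4286 → 986.79/6.4286 = 153.5 RPM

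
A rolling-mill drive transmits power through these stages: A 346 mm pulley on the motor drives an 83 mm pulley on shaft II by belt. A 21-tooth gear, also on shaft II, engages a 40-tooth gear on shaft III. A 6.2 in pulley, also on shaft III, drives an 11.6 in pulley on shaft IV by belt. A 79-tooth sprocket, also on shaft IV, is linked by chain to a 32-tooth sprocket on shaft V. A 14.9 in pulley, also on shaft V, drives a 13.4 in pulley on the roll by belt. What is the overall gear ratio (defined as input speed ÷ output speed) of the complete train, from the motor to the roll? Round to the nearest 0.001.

0.311

Each stage contributes driven/driver: belt 83/346 = 0.23988, gear mesh 40/21 = 1.9048, belt 11.6/6.2 = 1.871, chain 32/79 = 0.40506, belt 13.4/14.9 = 0.89933.
Overall: 0.23988 × 1.9048 × 1.871 × 0.40506 × 0.89933 = 0.31142.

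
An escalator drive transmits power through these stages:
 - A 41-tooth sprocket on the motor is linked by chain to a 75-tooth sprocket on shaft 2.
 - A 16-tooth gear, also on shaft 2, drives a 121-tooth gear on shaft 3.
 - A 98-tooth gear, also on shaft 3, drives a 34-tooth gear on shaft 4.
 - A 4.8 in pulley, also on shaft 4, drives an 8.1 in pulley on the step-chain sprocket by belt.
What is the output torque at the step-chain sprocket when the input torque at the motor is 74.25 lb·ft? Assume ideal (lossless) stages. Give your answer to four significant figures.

Chain: ratio = 75/41 = 1.8293; torque at shaft 2 = 74.25 × 1.8293 = 135.82 lb·ft.
Gear mesh: ratio = 121/16 = 7.5625; torque at shaft 3 = 135.82 × 7.5625 = 1027.2 lb·ft.
Gear mesh: ratio = 34/98 = 0.34694; torque at shaft 4 = 1027.2 × 0.34694 = 356.36 lb·ft.
Belt: ratio = 8.1/4.8 = 1.6875; torque at the step-chain sprocket = 356.36 × 1.6875 = 601.36 lb·ft.

601.4 lb·ft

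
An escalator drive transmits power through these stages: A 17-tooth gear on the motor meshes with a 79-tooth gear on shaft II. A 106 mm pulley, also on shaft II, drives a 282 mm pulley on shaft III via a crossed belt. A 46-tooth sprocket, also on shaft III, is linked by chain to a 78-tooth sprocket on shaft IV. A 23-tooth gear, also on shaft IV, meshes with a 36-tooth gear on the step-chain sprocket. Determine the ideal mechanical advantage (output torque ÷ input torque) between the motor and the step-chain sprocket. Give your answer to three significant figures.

32.8

Each stage contributes driven/driver: gear mesh 79/17 = 4.6471, belt 282/106 = 2.6604, chain 78/46 = 1.6957, gear mesh 36/23 = 1.5652.
Overall: 4.6471 × 2.6604 × 1.6957 × 1.5652 = 32.812.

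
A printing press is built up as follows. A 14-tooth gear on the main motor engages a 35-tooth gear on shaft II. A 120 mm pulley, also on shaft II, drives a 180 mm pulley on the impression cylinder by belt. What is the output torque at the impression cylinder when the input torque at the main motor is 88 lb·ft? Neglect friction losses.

330 lb·ft

gear mesh 35/14 = 2.5 → τ = 88·2.5 = 220 lb·ft
belt 180/120 = 1.5 → τ = 220·1.5 = 330 lb·ft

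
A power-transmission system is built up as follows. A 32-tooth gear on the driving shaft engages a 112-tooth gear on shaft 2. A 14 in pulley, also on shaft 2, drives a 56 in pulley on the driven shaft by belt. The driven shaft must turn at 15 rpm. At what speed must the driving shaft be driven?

Overall ratio R = 3.5 × 4 = 14.
Required input speed = output speed × R = 15 × 14 = 210 rpm.

210 rpm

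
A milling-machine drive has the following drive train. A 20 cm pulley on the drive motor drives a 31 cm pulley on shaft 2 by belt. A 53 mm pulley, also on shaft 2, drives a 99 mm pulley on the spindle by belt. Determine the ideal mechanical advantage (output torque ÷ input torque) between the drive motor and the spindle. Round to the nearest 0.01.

2.90

Each stage contributes driven/driver: belt 31/20 = 1.55, belt 99/53 = 1.8679.
Overall: 1.55 × 1.8679 = 2.8953.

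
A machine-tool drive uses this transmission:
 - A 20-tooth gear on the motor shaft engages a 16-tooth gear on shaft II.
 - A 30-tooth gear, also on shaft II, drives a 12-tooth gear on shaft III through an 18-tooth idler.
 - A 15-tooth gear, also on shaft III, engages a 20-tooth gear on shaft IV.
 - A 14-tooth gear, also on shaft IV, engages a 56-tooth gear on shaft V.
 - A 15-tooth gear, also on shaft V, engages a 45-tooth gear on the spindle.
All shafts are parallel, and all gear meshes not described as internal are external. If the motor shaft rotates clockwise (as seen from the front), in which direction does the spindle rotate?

the motor shaft → shaft II: external mesh, 1 reversal → CCW.
shaft II → shaft III: driver → idler → driven is 2 external meshes, 2 reversals → CCW.
shaft III → shaft IV: external mesh, 1 reversal → CW.
shaft IV → shaft V: external mesh, 1 reversal → CCW.
shaft V → the spindle: external mesh, 1 reversal → CW.
6 reversals in total — an even number — so the spindle turns the same way as the motor shaft.

clockwise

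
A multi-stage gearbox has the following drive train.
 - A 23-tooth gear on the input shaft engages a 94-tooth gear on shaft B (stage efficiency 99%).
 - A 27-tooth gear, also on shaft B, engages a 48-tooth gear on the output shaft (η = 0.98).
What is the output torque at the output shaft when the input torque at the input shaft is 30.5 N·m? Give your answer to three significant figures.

215 N·m

Gear mesh: ratio = 94/23 = 4.087; torque at shaft B = 30.5 × 4.087 × 0.99 = 123.41 N·m.
Gear mesh: ratio = 48/27 = 1.7778; torque at the output shaft = 123.41 × 1.7778 × 0.98 = 215 N·m.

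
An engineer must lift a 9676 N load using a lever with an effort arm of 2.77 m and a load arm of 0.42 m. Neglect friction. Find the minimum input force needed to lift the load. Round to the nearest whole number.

Lever MA = effort arm / load arm = 2.77/0.42 = 6.5952.
Effort = load / MA = 9676 / 6.5952 = 1467.1 N.

1467 N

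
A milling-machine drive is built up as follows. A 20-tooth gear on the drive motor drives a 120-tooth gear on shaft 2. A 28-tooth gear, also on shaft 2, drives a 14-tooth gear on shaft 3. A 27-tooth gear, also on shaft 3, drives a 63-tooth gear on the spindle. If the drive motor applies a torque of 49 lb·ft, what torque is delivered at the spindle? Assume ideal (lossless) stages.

Gear mesh: ratio = 120/20 = 6; torque at shaft 2 = 49 × 6 = 294 lb·ft.
Gear mesh: ratio = 14/28 = 0.5; torque at shaft 3 = 294 × 0.5 = 147 lb·ft.
Gear mesh: ratio = 63/27 = 2.3333; torque at the spindle = 147 × 2.3333 = 343 lb·ft.

343 lb·ft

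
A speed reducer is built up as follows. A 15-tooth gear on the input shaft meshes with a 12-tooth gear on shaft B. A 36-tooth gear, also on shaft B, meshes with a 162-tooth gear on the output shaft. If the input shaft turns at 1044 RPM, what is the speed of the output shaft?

290 RPM

the input shaft → shaft B (gear mesh, 12/15): 1044 ÷ 0.8 = 1305 RPM
shaft B → the output shaft (gear mesh, 162/36): 1305 ÷ 4.5 = 290 RPM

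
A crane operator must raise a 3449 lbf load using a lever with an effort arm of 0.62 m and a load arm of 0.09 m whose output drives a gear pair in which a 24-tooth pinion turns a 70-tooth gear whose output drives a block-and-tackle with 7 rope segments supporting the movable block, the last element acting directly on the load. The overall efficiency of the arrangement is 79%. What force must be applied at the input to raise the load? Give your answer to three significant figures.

31.0 lbf

Lever MA = effort arm / load arm = 0.62/0.09 = 6.8889.
Gear pair MA = 70/24 = 2.9167.
Block-and-tackle MA = number of supporting rope parts = 7.
Combined ideal MA = 6.8889 × 2.9167 × 7 = 140.65.
Actual MA = 140.65 × 0.79 = 111.11.
Effort = load / actual MA = 3449 / 111.11 = 31.041 lbf.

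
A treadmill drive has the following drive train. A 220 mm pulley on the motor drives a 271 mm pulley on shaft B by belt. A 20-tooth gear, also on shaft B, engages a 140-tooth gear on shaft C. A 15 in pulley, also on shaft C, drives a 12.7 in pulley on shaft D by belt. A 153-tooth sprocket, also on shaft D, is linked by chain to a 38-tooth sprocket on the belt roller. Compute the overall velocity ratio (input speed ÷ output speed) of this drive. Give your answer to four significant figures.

Each stage contributes driven/driver: belt 271/220 = 1.2318, gear mesh 140/20 = 7, belt 12.7/15 = 0.84667, chain 38/153 = 0.24837.
Overall: 1.2318 × 7 × 0.84667 × 0.24837 = 1.8132.

1.813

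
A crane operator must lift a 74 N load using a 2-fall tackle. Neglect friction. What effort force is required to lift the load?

37 N

Block-and-tackle MA = number of supporting rope parts = 2.
Effort = load / MA = 74 / 2 = 37 N.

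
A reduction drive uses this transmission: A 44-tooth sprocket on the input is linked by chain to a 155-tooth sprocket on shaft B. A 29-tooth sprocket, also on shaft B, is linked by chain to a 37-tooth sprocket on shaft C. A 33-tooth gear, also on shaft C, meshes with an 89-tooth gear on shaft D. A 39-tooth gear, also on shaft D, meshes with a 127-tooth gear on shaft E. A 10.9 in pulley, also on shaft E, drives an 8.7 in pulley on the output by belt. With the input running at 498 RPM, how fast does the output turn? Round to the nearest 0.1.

chain 155/44 = 3.5227 → 498/3.5227 = 141.37 RPM
chain 37/29 = 1.2759 → 141.37/1.2759 = 110.8 RPM
gear mesh 89/33 = 2.697 → 110.8/2.697 = 41.084 RPM
gear mesh 127/39 = 3.2564 → 41.084/3.2564 = 12.616 RPM
belt 8.7/10.9 = 0.79817 → 12.616/0.79817 = 15.807 RPM

15.8 RPM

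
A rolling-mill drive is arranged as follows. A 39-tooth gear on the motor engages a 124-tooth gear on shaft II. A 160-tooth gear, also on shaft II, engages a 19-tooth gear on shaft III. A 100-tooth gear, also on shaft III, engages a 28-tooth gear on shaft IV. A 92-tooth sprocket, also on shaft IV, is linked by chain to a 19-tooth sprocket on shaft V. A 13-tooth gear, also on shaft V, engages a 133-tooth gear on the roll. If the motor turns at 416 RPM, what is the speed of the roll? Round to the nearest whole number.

1862 RPM

the motor → shaft II (gear mesh, 124/39): 416 ÷ 3.1795 = 130.84 RPM
shaft II → shaft III (gear mesh, 19/160): 130.84 ÷ 0.11875 = 1101.8 RPM
shaft III → shaft IV (gear mesh, 28/100): 1101.8 ÷ 0.28 = 3935 RPM
shaft IV → shaft V (chain, 19/92): 3935 ÷ 0.20652 = 19054 RPM
shaft V → the roll (gear mesh, 133/13): 19054 ÷ 10.231 = 1862.4 RPM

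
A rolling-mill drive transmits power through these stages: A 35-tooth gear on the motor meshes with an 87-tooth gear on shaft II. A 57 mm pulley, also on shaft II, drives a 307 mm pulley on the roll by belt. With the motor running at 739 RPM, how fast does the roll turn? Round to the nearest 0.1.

55.2 RPM

Gear mesh: ratio = 87/35 = 2.4857, so shaft II turns at 739 / 2.4857 = 297.3 RPM.
Belt: ratio = 307/57 = 5.386, so the roll turns at 297.3 / 5.386 = 55.199 RPM.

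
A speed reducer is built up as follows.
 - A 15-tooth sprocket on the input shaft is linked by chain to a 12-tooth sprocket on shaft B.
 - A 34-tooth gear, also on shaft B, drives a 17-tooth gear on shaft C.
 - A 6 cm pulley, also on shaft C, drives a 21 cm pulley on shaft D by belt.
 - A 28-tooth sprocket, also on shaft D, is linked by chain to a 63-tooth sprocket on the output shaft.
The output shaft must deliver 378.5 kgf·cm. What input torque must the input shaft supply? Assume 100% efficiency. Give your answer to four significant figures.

Overall ratio R = 0.8 × 0.5 × 3.5 × 2.25 = 3.15.
Input torque = output torque / R = 378.5 / 3.15 = 120.16 kgf·cm.

120.2 kgf·cm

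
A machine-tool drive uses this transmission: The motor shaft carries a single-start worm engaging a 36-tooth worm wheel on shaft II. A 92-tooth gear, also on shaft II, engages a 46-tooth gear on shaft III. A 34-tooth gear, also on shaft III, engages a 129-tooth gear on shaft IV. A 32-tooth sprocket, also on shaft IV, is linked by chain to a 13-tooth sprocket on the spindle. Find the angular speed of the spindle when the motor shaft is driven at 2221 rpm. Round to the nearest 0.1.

80.1 rpm

the motor shaft → shaft II (worm, 36/1): 2221 ÷ 36 = 61.694 rpm
shaft II → shaft III (gear mesh, 46/92): 61.694 ÷ 0.5 = 123.39 rpm
shaft III → shaft IV (gear mesh, 129/34): 123.39 ÷ 3.7941 = 32.521 rpm
shaft IV → the spindle (chain, 13/32): 32.521 ÷ 0.40625 = 80.052 rpm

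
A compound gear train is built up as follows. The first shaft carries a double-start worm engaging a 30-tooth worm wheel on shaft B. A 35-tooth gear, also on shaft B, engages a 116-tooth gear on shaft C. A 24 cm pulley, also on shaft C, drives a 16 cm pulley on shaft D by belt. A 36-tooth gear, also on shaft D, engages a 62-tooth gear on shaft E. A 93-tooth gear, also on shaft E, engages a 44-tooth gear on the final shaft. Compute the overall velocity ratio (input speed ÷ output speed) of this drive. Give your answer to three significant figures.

27.0

Each stage contributes driven/driver: worm 30/2 = 15, gear mesh 116/35 = 3.3143, belt 16/24 = 0.66667, gear mesh 62/36 = 1.7222, gear mesh 44/93 = 0.47312.
Overall: 15 × 3.3143 × 0.66667 × 1.7222 × 0.47312 = 27.005.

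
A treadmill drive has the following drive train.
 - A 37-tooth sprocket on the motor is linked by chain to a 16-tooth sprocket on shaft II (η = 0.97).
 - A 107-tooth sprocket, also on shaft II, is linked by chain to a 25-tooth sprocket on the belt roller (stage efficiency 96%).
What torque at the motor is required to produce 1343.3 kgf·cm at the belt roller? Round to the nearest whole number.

14278 kgf·cm

Overall ratio R = 0.43243 × 0.23364 = 0.10104; overall efficiency η = 0.97 × 0.96 = 0.9312.
Input torque = output torque / (R × η) = 1343.3 / (0.10104 × 0.9312) = 14278 kgf·cm.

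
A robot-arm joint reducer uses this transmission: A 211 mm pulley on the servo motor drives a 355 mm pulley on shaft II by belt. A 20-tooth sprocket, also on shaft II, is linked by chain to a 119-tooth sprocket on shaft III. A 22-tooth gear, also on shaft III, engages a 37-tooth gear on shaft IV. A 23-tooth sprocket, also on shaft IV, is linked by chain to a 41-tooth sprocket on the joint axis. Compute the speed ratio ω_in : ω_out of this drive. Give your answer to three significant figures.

Each stage contributes driven/driver: belt 355/211 = 1.6825, chain 119/20 = 5.95, gear mesh 37/22 = 1.6818, chain 41/23 = 1.7826.
Overall: 1.6825 × 5.95 × 1.6818 × 1.7826 = 30.012.

30.0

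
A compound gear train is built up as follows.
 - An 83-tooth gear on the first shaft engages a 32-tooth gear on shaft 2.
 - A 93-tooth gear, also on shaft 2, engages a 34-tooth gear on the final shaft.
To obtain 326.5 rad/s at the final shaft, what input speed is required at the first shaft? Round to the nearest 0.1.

46.0 rad/s

Overall ratio R = 0.38554 × 0.36559 = 0.14095.
Required input speed = output speed × R = 326.5 × 0.14095 = 46.02 rad/s.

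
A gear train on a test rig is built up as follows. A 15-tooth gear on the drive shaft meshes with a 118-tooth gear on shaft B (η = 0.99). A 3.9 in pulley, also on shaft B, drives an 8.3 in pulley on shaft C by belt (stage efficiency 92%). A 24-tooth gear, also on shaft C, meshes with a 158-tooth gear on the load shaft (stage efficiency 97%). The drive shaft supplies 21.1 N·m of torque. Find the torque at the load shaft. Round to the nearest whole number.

gear mesh 118/15 = 7.8667 → τ = 21.1·7.8667·0.99 = 164.33 N·m
belt 8.3/3.9 = 2.1282 → τ = 164.33·2.1282·0.92 = 321.74 N·m
gear mesh 158/24 = 6.5833 → τ = 321.74·6.5833·0.97 = 2054.6 N·m

2055 N·m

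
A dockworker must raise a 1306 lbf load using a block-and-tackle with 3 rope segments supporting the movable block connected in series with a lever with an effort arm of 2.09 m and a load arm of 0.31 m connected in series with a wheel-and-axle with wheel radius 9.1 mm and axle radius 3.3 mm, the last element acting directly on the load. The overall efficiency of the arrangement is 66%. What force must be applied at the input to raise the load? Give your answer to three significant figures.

35.5 lbf

Block-and-tackle MA = number of supporting rope parts = 3.
Lever MA = effort arm / load arm = 2.09/0.31 = 6.7419.
Wheel-and-axle MA = R/r = 9.1/3.3 = 2.7576.
Combined ideal MA = 3 × 6.7419 × 2.7576 = 55.774.
Actual MA = 55.774 × 0.66 = 36.811.
Effort = load / actual MA = 1306 / 36.811 = 35.479 lbf.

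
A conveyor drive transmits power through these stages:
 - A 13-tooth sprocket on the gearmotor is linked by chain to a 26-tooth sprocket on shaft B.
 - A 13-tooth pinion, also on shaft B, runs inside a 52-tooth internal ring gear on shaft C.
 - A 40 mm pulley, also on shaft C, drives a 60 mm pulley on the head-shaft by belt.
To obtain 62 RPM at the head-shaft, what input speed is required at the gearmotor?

Overall ratio R = 2 × 4 × 1.5 = 12.
Required input speed = output speed × R = 62 × 12 = 744 RPM.

744 RPM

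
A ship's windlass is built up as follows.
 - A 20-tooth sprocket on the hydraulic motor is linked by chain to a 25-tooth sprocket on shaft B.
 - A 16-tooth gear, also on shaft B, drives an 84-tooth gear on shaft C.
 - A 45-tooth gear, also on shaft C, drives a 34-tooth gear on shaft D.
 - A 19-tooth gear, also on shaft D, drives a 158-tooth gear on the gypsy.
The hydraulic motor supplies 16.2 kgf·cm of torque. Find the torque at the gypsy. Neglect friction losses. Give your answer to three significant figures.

668 kgf·cm

Chain: ratio = 25/20 = 1.25; torque at shaft B = 16.2 × 1.25 = 20.25 kgf·cm.
Gear mesh: ratio = 84/16 = 5.25; torque at shaft C = 20.25 × 5.25 = 106.31 kgf·cm.
Gear mesh: ratio = 34/45 = 0.75556; torque at shaft D = 106.31 × 0.75556 = 80.325 kgf·cm.
Gear mesh: ratio = 158/19 = 8.3158; torque at the gypsy = 80.325 × 8.3158 = 667.97 kgf·cm.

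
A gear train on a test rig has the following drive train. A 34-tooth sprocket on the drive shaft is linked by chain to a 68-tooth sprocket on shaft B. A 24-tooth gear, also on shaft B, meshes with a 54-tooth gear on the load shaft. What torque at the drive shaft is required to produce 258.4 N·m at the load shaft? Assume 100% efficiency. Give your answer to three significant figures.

Overall ratio R = 2 × 2.25 = 4.5.
Input torque = output torque / R = 258.4 / 4.5 = 57.422 N·m.

57.4 N·m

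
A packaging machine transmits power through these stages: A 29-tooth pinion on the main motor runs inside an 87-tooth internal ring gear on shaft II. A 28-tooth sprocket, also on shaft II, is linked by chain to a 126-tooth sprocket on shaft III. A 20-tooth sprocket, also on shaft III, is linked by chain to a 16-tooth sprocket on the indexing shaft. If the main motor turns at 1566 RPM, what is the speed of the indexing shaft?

internal gear 87/29 = 3 → 1566/3 = 522 RPM
chain 126/28 = 4.5 → 522/4.5 = 116 RPM
chain 16/20 = 0.8 → 116/0.8 = 145 RPM

145 RPM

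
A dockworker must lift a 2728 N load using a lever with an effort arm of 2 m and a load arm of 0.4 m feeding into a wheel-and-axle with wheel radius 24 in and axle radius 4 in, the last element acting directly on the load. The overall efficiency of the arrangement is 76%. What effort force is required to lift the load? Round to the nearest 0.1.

Lever MA = effort arm / load arm = 2/0.4 = 5.
Wheel-and-axle MA = R/r = 24/4 = 6.
Combined ideal MA = 5 × 6 = 30.
Actual MA = 30 × 0.76 = 22.8.
Effort = load / actual MA = 2728 / 22.8 = 119.65 N.

119.6 N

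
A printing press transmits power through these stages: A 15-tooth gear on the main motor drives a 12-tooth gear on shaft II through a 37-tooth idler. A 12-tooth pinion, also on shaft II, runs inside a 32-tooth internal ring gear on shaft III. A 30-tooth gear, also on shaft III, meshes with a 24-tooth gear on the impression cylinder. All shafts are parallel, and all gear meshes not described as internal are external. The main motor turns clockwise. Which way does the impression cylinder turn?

the main motor → shaft II: driver → idler → driven is 2 external meshes, 2 reversals → CW.
shaft II → shaft III: internal mesh, same direction → CW.
shaft III → the impression cylinder: external mesh, 1 reversal → CCW.
3 reversals in total — an odd number — so the impression cylinder turns opposite to the main motor.

counterclockwise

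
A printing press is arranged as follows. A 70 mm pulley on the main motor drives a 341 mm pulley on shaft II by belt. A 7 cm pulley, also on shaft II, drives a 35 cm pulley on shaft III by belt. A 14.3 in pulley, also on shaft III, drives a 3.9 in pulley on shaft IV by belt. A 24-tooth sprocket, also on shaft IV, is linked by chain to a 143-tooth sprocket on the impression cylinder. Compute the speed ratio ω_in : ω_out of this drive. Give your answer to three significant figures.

39.6

Each stage contributes driven/driver: belt 341/70 = 4.8714, belt 35/7 = 5, belt 3.9/14.3 = 0.27273, chain 143/24 = 5.9583.
Overall: 4.8714 × 5 × 0.27273 × 5.9583 = 39.58.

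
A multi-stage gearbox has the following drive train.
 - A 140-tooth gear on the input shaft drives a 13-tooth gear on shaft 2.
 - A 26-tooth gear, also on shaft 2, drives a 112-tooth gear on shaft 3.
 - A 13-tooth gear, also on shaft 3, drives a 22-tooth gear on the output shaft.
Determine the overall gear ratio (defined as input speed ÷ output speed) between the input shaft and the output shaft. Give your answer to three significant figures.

0.677

Each stage contributes driven/driver: gear mesh 13/140 = 0.092857, gear mesh 112/26 = 4.3077, gear mesh 22/13 = 1.6923.
Overall: 0.092857 × 4.3077 × 1.6923 = 0.67692.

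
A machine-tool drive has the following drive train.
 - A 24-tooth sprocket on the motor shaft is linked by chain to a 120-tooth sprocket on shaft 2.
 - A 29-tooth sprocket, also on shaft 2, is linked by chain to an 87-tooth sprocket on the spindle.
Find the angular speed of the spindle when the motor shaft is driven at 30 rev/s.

2 rev/s

Chain: ratio = 120/24 = 5, so shaft 2 turns at 30 / 5 = 6 rev/s.
Chain: ratio = 87/29 = 3, so the spindle turns at 6 / 3 = 2 rev/s.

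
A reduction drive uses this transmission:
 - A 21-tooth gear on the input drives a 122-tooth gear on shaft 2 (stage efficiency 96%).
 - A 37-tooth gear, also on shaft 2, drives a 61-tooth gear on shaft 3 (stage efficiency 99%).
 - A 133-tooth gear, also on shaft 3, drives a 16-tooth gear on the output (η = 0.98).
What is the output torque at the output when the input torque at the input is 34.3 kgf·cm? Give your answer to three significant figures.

36.8 kgf·cm

gear mesh 122/21 = 5.8095 → τ = 34.3·5.8095·0.96 = 191.3 kgf·cm
gear mesh 61/37 = 1.6486 → τ = 191.3·1.6486·0.99 = 312.23 kgf·cm
gear mesh 16/133 = 0.1203 → τ = 312.23·0.1203·0.98 = 36.81 kgf·cm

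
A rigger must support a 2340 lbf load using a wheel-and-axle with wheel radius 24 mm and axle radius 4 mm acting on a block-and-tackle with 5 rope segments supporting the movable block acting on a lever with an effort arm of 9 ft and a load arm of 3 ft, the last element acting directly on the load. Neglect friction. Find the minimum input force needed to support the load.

26 lbf

Wheel-and-axle MA = R/r = 24/4 = 6.
Block-and-tackle MA = number of supporting rope parts = 5.
Lever MA = effort arm / load arm = 9/3 = 3.
Combined ideal MA = 6 × 5 × 3 = 90.
Effort = load / MA = 2340 / 90 = 26 lbf.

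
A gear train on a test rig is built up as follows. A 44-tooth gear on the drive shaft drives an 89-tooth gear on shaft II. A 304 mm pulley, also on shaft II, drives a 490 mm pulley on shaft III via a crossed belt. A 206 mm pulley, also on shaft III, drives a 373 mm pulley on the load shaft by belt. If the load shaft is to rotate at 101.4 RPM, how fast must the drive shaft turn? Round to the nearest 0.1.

Overall ratio R = 2.0227 × 1.6118 × 1.8107 = 5.9034.
Required input speed = output speed × R = 101.4 × 5.9034 = 598.6 RPM.

598.6 RPM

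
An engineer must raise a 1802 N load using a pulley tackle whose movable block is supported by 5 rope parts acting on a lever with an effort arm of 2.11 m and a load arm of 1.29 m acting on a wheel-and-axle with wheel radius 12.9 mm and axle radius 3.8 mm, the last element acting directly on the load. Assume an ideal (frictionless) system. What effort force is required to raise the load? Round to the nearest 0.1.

64.9 N

Block-and-tackle MA = number of supporting rope parts = 5.
Lever MA = effort arm / load arm = 2.11/1.29 = 1.6357.
Wheel-and-axle MA = R/r = 12.9/3.8 = 3.3947.
Combined ideal MA = 5 × 1.6357 × 3.3947 = 27.763.
Effort = load / MA = 1802 / 27.763 = 64.906 N.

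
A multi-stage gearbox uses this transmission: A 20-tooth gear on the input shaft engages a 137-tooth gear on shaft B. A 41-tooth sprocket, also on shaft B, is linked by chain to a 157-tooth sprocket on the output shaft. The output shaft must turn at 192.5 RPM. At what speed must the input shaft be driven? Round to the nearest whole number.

5049 RPM

Overall ratio R = 6.85 × 3.8293 = 26.23.
Required input speed = output speed × R = 192.5 × 26.23 = 5049.4 RPM.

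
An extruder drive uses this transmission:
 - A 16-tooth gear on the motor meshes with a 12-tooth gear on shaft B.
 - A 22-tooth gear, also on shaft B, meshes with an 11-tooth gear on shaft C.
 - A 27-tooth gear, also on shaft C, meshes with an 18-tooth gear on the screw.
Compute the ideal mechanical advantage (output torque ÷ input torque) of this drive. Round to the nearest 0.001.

Each stage contributes driven/driver: gear mesh 12/16 = 0.75, gear mesh 11/22 = 0.5, gear mesh 18/27 = 0.66667.
Overall: 0.75 × 0.5 × 0.66667 = 0.25.

0.250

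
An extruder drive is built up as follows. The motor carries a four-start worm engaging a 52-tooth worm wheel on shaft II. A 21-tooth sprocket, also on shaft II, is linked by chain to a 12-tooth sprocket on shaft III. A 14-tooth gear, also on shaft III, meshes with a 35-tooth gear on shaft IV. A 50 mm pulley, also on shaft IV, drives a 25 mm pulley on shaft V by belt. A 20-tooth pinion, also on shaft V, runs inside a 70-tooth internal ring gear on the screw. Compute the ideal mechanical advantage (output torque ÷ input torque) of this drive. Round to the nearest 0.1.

Each stage contributes driven/driver: worm 52/4 = 13, chain 12/21 = 0.57143, gear mesh 35/14 = 2.5, belt 25/50 = 0.5, internal gear 70/20 = 3.5.
Overall: 13 × 0.57143 × 2.5 × 0.5 × 3.5 = 32.5.

32.5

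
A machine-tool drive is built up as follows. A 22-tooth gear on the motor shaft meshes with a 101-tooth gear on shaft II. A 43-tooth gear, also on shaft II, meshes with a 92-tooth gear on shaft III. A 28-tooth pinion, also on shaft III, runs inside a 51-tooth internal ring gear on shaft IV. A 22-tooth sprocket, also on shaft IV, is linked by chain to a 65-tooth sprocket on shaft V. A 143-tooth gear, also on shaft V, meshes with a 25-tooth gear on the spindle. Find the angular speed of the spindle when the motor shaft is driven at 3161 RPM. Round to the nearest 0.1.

gear mesh 101/22 = 4.5909 → 3161/4.5909 = 688.53 RPM
gear mesh 92/43 = 2.1395 → 688.53/2.1395 = 321.82 RPM
internal gear 51/28 = 1.8214 → 321.82/1.8214 = 176.68 RPM
chain 65/22 = 2.9545 → 176.68/2.9545 = 59.8 RPM
gear mesh 25/143 = 0.17483 → 59.8/0.17483 = 342.06 RPM

342.1 RPM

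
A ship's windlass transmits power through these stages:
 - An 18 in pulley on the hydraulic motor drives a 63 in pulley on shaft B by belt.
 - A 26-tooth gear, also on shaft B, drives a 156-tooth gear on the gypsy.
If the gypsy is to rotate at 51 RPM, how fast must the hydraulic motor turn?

Overall ratio R = 3.5 × 6 = 21.
Required input speed = output speed × R = 51 × 21 = 1071 RPM.

1071 RPM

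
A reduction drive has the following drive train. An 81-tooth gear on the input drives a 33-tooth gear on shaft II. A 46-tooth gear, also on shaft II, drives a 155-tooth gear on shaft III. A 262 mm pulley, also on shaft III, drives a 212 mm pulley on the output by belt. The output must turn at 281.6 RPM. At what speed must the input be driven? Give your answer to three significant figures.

Overall ratio R = 0.40741 × 3.3696 × 0.80916 = 1.1108.
Required input speed = output speed × R = 281.6 × 1.1108 = 312.8 RPM.

313 RPM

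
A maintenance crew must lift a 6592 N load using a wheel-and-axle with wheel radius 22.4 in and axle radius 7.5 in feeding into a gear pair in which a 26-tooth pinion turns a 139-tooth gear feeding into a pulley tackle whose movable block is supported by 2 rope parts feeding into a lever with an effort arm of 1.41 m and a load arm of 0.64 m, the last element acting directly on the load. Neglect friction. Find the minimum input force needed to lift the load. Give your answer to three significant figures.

Wheel-and-axle MA = R/r = 22.4/7.5 = 2.9867.
Gear pair MA = 139/26 = 5.3462.
Block-and-tackle MA = number of supporting rope parts = 2.
Lever MA = effort arm / load arm = 1.41/0.64 = 2.2031.
Combined ideal MA = 2.9867 × 5.3462 × 2 × 2.2031 = 70.355.
Effort = load / MA = 6592 / 70.355 = 93.696 N.

93.7 N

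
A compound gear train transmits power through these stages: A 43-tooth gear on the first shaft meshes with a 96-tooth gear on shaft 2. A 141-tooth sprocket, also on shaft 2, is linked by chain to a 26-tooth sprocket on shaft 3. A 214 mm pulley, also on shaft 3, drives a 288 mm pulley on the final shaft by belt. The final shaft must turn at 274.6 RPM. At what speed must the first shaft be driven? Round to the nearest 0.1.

152.1 RPM

Overall ratio R = 2.2326 × 0.1844 × 1.3458 = 0.55403.
Required input speed = output speed × R = 274.6 × 0.55403 = 152.14 RPM.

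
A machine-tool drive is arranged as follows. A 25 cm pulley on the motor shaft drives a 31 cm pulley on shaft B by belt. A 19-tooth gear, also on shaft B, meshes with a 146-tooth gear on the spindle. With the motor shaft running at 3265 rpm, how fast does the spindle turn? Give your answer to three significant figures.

343 rpm

Belt: ratio = 31/25 = 1.24, so shaft B turns at 3265 / 1.24 = 2633.1 rpm.
Gear mesh: ratio = 146/19 = 7.6842, so the spindle turns at 2633.1 / 7.6842 = 342.66 rpm.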